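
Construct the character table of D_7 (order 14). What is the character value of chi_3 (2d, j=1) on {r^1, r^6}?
Conjugacy classes: {e} of size 1, {r^1, r^6} of size 2, {r^2, r^5} of size 2, {r^3, r^4} of size 2, {s, sr, ..., sr^6} of size 7.
Character table:
  irrep \ class              {e} (size 1)  {r^1, r^6} (size 2)  {r^2, r^5} (size 2)  {r^3, r^4} (size 2)  {s, sr, ..., sr^6} (size 7)
  chi_1 (triv)               1             1                    1                    1                    1                          
  chi_2 (sign: r->1, s->-1)  1             1                    1                    1                    -1                         
  chi_3 (2d, j=1)            2             2*cos(2*pi/7)        -2*cos(3*pi/7)       -2*cos(pi/7)         0                          
  chi_4 (2d, j=2)            2             -2*cos(3*pi/7)       -2*cos(pi/7)         2*cos(2*pi/7)        0                          
  chi_5 (2d, j=3)            2             -2*cos(pi/7)         2*cos(2*pi/7)        -2*cos(3*pi/7)       0                          

Spot check: chi_3 (2d, j=1) on {r^1, r^6} = 2*cos(2*pi/7).

Working: D_7 has order 2*7 = 14 with 5 conjugacy classes, hence 5 irreducibles. Sum of squared dims 1 + 1 + 4 + 4 + 4 = 14 = |G|. Linear characters come from the abelianisation; the 2-dimensional irreps have character r^k -> 2*cos(2*pi*j*k/7), reflections -> 0.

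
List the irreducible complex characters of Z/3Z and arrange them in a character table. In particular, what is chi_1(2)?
Character table of Z/3Z (irreps indexed chi_0,...,chi_2 with chi_k(m) = zeta_3^(k*m), zeta_3 = exp(2*pi*i/3)):
  irrep \ class  {0} (size 1)  {1} (size 1)    {2} (size 1)  
  chi_0          1             1               1             
  chi_1          1             exp(2*I*pi/3)   exp(-2*I*pi/3)
  chi_2          1             exp(-2*I*pi/3)  exp(2*I*pi/3) 

Spot check: chi_1(2) = zeta_3^(1*2) = zeta_3^2 = exp(-2*I*pi/3).

Reasoning: Z/3Z is abelian, so all 3 irreducible complex representations are 1-dimensional. They are given by chi_k(m) = zeta_3^(k*m) for k = 0,...,2. Row orthogonality: sum_m chi_k(m) conj(chi_l(m)) = 3 * [k = l].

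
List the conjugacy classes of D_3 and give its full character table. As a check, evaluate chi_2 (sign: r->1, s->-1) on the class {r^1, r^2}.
Conjugacy classes: {e} of size 1, {r^1, r^2} of size 2, {s, sr, ..., sr^2} of size 3.
Character table:
  irrep \ class              {e} (size 1)  {r^1, r^2} (size 2)  {s, sr, ..., sr^2} (size 3)
  chi_1 (triv)               1             1                    1                          
  chi_2 (sign: r->1, s->-1)  1             1                    -1                         
  chi_3 (2d, j=1)            2             -1                   0                          

Spot check: chi_2 (sign: r->1, s->-1) on {r^1, r^2} = 1.

Solution. D_3 has order 2*3 = 6 with 3 conjugacy classes, hence 3 irreducibles. Sum of squared dims 1 + 1 + 4 = 6 = |G|. Linear characters come from the abelianisation; the 2-dimensional irreps have character r^k -> 2*cos(2*pi*j*k/3), reflections -> 0.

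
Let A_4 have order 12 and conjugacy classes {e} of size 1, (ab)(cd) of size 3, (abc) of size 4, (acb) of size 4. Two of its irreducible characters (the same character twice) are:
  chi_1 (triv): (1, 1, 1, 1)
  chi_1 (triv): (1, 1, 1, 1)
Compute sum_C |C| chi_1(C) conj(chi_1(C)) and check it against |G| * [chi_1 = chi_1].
Sum = 12 = |G| = 12; so <chi_1, chi_1> = 1 (norm-1 confirms irreducibility).

Solution. Compute term by term over conjugacy classes (|C| * chi_1(C) * conj(chi_1(C))):
  1*(1)*conj(1) + 3*(1)*conj(1) + 4*(1)*conj(1) + 4*(1)*conj(1)
  = (1) + (3) + (4) + (4)
  = 12.
(Exp terms are combined using exp(i*s)*conj(exp(i*t)) = exp(i*(s-t)), and sums of them are collapsed using the identity that for every m > 1 the m distinct m-th roots of unity sum to 0, e.g. 1 + exp(2*I*pi/3) + exp(-2*I*pi/3) = 0.)
Dividing by |G| = 12 gives 12/12 = 1, matching the row-orthogonality relation <chi_1, chi_1> = [chi_1 = chi_1].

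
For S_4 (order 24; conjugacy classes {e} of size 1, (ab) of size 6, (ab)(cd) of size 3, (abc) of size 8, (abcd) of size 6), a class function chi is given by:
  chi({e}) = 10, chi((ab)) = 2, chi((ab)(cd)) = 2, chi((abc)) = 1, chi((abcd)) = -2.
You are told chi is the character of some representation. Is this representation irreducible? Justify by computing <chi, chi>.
Not irreducible (reducible): <chi, chi> = 7 > 1.

Derivation: <chi, chi> = (1/|G|) sum_C |C| * |chi(C)|^2 = (1/24)[1*|10|^2 + 6*|2|^2 + 3*|2|^2 + 8*|1|^2 + 6*|-2|^2]
  = (1/24)[(100) + (24) + (12) + (8) + (24)] = 168/24 = 7.
A character is irreducible iff <chi, chi> = 1, so this representation is reducible.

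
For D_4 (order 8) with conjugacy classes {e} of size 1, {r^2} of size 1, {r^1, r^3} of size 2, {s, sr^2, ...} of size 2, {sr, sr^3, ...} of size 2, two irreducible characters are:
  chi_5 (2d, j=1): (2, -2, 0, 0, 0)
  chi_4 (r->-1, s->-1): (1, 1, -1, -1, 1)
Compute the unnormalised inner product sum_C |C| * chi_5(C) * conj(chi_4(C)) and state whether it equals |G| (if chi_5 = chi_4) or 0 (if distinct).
Sum = 0; so <chi_5, chi_4> = 0 (distinct irreducibles are orthogonal).

Details: Compute term by term over conjugacy classes (|C| * chi_5(C) * conj(chi_4(C))):
  1*(2)*conj(1) + 1*(-2)*conj(1) + 2*(0)*conj(-1) + 2*(0)*conj(-1) + 2*(0)*conj(1)
  = (2) + (-2) + (0) + (0) + (0)
  = 0.
Dividing by |G| = 8 gives 0/8 = 0, matching the row-orthogonality relation <chi_5, chi_4> = [chi_5 = chi_4].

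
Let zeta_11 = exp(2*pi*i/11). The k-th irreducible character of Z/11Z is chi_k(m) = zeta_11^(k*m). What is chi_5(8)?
chi_5(8) = zeta_11^40 = exp(-8*I*pi/11)

chi_5(8) = zeta_11^(5*8) = zeta_11^40. Since zeta_11^11 = 1, this equals zeta_11^7 = exp(2*pi*i*7/11) = exp(-8*I*pi/11).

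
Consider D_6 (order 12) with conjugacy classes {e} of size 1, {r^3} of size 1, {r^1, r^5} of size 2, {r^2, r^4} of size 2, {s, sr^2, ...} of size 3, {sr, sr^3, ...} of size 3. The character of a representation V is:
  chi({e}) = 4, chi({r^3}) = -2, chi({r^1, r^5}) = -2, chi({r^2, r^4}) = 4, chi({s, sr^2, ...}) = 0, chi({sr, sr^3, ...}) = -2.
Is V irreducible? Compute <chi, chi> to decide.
Not irreducible (reducible): <chi, chi> = 6 > 1.

Derivation: <chi, chi> = (1/|G|) sum_C |C| * |chi(C)|^2 = (1/12)[1*|4|^2 + 1*|-2|^2 + 2*|-2|^2 + 2*|4|^2 + 3*|0|^2 + 3*|-2|^2]
  = (1/12)[(16) + (4) + (8) + (32) + (0) + (12)] = 72/12 = 6.
A character is irreducible iff <chi, chi> = 1, so this representation is reducible.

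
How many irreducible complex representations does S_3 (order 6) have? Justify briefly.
3

Details: The number of irreducible complex representations of a finite group equals its number of conjugacy classes. Conjugacy classes in S_3 correspond to cycle types, i.e. partitions of 3; there are p(3) = 3 of them, so S_3 (order 6) has exactly 3 irreducible complex representations.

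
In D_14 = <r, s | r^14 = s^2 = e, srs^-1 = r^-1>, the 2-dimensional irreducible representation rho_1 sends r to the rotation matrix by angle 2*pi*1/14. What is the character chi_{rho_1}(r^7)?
chi_{rho_1}(r^7) = 2*cos(2*pi*1*7/14) = -2

Solution. rho_1(r^7) is rotation by angle 2*pi*1*7/14, whose trace is 2*cos(2*pi*1*7/14) = -2.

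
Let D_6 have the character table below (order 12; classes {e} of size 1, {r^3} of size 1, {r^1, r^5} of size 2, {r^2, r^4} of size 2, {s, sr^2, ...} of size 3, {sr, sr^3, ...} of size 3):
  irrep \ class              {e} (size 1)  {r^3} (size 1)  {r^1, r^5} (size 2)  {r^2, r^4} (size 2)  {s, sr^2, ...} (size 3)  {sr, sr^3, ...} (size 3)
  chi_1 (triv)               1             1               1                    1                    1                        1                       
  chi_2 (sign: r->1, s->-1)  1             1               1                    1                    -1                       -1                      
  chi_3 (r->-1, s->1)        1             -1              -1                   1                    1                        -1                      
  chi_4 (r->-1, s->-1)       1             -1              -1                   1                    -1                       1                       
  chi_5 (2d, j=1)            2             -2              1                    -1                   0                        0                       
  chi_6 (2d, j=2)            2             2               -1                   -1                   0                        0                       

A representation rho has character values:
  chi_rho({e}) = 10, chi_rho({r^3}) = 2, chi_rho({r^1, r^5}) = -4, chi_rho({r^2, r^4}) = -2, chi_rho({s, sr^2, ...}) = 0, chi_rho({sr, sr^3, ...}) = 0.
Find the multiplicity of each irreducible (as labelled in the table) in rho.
Multiplicities: chi_1: 0, chi_2: 0, chi_3: 1, chi_4: 1, chi_5: 1, chi_6: 3.

Proof sketch: Use <chi_rho, chi> = (1/|G|) sum_C |C| * chi_rho(C) * conj(chi(C)) with |G| = 12 for each irreducible chi in the table:
  <chi_rho, chi_1> = (1/12)[1*(10)*conj(1) + 1*(2)*conj(1) + 2*(-4)*conj(1) + 2*(-2)*conj(1) + 3*(0)*conj(1) + 3*(0)*conj(1)]
      = (1/12)[(10) + (2) + (-8) + (-4) + (0) + (0)] = 0/12 = 0
  <chi_rho, chi_2> = (1/12)[1*(10)*conj(1) + 1*(2)*conj(1) + 2*(-4)*conj(1) + 2*(-2)*conj(1) + 3*(0)*conj(-1) + 3*(0)*conj(-1)]
      = (1/12)[(10) + (2) + (-8) + (-4) + (0) + (0)] = 0/12 = 0
  <chi_rho, chi_3> = (1/12)[1*(10)*conj(1) + 1*(2)*conj(-1) + 2*(-4)*conj(-1) + 2*(-2)*conj(1) + 3*(0)*conj(1) + 3*(0)*conj(-1)]
      = (1/12)[(10) + (-2) + (8) + (-4) + (0) + (0)] = 12/12 = 1
  <chi_rho, chi_4> = (1/12)[1*(10)*conj(1) + 1*(2)*conj(-1) + 2*(-4)*conj(-1) + 2*(-2)*conj(1) + 3*(0)*conj(-1) + 3*(0)*conj(1)]
      = (1/12)[(10) + (-2) + (8) + (-4) + (0) + (0)] = 12/12 = 1
  <chi_rho, chi_5> = (1/12)[1*(10)*conj(2) + 1*(2)*conj(-2) + 2*(-4)*conj(1) + 2*(-2)*conj(-1) + 3*(0)*conj(0) + 3*(0)*conj(0)]
      = (1/12)[(20) + (-4) + (-8) + (4) + (0) + (0)] = 12/12 = 1
  <chi_rho, chi_6> = (1/12)[1*(10)*conj(2) + 1*(2)*conj(2) + 2*(-4)*conj(-1) + 2*(-2)*conj(-1) + 3*(0)*conj(0) + 3*(0)*conj(0)]
      = (1/12)[(20) + (4) + (8) + (4) + (0) + (0)] = 36/12 = 3
Dimension check: dim(rho) = sum (mult * dim) = 0*1 + 0*1 + 1*1 + 1*1 + 1*2 + 3*2 = 10 = chi_rho(e) = 10.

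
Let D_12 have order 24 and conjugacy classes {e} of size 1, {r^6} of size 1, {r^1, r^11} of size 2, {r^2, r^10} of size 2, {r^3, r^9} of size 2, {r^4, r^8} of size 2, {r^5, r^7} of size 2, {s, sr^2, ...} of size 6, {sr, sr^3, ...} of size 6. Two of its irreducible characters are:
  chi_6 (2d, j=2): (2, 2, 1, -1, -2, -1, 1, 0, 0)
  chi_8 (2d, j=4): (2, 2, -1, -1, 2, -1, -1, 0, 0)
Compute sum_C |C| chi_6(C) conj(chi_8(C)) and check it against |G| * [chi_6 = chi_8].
Sum = 0; so <chi_6, chi_8> = 0 (distinct irreducibles are orthogonal).

Explanation: Compute term by term over conjugacy classes (|C| * chi_6(C) * conj(chi_8(C))):
  1*(2)*conj(2) + 1*(2)*conj(2) + 2*(1)*conj(-1) + 2*(-1)*conj(-1) + 2*(-2)*conj(2) + 2*(-1)*conj(-1) + 2*(1)*conj(-1) + 6*(0)*conj(0) + 6*(0)*conj(0)
  = (4) + (4) + (-2) + (2) + (-8) + (2) + (-2) + (0) + (0)
  = 0.
Dividing by |G| = 24 gives 0/24 = 0, matching the row-orthogonality relation <chi_6, chi_8> = [chi_6 = chi_8].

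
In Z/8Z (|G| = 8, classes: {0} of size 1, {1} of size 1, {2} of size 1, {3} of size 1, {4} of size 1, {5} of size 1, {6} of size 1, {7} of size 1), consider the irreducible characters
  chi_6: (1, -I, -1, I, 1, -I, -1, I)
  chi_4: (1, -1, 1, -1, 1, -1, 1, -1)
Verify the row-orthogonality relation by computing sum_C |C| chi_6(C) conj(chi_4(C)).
Sum = 0; so <chi_6, chi_4> = 0 (distinct irreducibles are orthogonal).

Why: Compute term by term over conjugacy classes (|C| * chi_6(C) * conj(chi_4(C))):
  1*(1)*conj(1) + 1*(-I)*conj(-1) + 1*(-1)*conj(1) + 1*(I)*conj(-1) + 1*(1)*conj(1) + 1*(-I)*conj(-1) + 1*(-1)*conj(1) + 1*(I)*conj(-1)
  = (1) + (I) + (-1) + (-I) + (1) + (I) + (-1) + (-I)
  = 0.
(Exp terms are combined using exp(i*s)*conj(exp(i*t)) = exp(i*(s-t)), and sums of them are collapsed using the identity that for every m > 1 the m distinct m-th roots of unity sum to 0, e.g. 1 + exp(2*I*pi/3) + exp(-2*I*pi/3) = 0.)
Dividing by |G| = 8 gives 0/8 = 0, matching the row-orthogonality relation <chi_6, chi_4> = [chi_6 = chi_4].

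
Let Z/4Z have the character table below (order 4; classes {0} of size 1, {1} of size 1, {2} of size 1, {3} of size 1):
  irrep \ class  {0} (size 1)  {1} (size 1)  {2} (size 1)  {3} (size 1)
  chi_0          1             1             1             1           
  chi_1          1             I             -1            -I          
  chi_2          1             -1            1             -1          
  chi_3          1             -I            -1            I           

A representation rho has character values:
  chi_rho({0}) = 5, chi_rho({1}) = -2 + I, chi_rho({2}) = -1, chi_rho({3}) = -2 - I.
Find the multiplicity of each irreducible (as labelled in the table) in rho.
Multiplicities: chi_0: 0, chi_1: 2, chi_2: 2, chi_3: 1.

Justification: Use <chi_rho, chi> = (1/|G|) sum_C |C| * chi_rho(C) * conj(chi(C)) with |G| = 4 for each irreducible chi in the table:
  <chi_rho, chi_0> = (1/4)[1*(5)*conj(1) + 1*(-2 + I)*conj(1) + 1*(-1)*conj(1) + 1*(-2 - I)*conj(1)]
      = (1/4)[(5) + (-2 + I) + (-1) + (-2 - I)] = 0/4 = 0
  <chi_rho, chi_1> = (1/4)[1*(5)*conj(1) + 1*(-2 + I)*conj(I) + 1*(-1)*conj(-1) + 1*(-2 - I)*conj(-I)]
      = (1/4)[(5) + (1 + 2*I) + (1) + (1 - 2*I)] = 8/4 = 2
  <chi_rho, chi_2> = (1/4)[1*(5)*conj(1) + 1*(-2 + I)*conj(-1) + 1*(-1)*conj(1) + 1*(-2 - I)*conj(-1)]
      = (1/4)[(5) + (2 - I) + (-1) + (2 + I)] = 8/4 = 2
  <chi_rho, chi_3> = (1/4)[1*(5)*conj(1) + 1*(-2 + I)*conj(-I) + 1*(-1)*conj(-1) + 1*(-2 - I)*conj(I)]
      = (1/4)[(5) + (-1 - 2*I) + (1) + (-1 + 2*I)] = 4/4 = 1
(Exp terms are combined using exp(i*s)*conj(exp(i*t)) = exp(i*(s-t)), and sums of them are collapsed using the identity that for every m > 1 the m distinct m-th roots of unity sum to 0, e.g. 1 + exp(2*I*pi/3) + exp(-2*I*pi/3) = 0.)
Dimension check: dim(rho) = sum (mult * dim) = 0*1 + 2*1 + 2*1 + 1*1 = 5 = chi_rho(e) = 5.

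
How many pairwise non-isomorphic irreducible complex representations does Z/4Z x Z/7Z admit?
28

Why: The number of irreducible complex representations of a finite group equals its number of conjugacy classes. Z/4Z x Z/7Z is abelian of order 28, so every element is its own conjugacy class: 28 classes, so Z/4Z x Z/7Z (order 28) has exactly 28 irreducible complex representations.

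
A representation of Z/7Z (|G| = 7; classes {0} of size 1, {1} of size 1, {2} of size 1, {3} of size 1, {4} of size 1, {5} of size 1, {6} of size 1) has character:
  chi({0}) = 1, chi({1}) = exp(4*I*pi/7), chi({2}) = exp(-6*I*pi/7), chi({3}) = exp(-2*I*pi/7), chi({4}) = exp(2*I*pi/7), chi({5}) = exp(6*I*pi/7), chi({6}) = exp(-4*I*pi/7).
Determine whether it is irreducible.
Irreducible: <chi, chi> = 1.

Reasoning: <chi, chi> = (1/|G|) sum_C |C| * |chi(C)|^2 = (1/7)[1*|1|^2 + 1*|exp(4*I*pi/7)|^2 + 1*|exp(-6*I*pi/7)|^2 + 1*|exp(-2*I*pi/7)|^2 + 1*|exp(2*I*pi/7)|^2 + 1*|exp(6*I*pi/7)|^2 + 1*|exp(-4*I*pi/7)|^2]
  = (1/7)[(1) + (1) + (1) + (1) + (1) + (1) + (1)] = 7/7 = 1.
(Exp terms are combined using exp(i*s)*conj(exp(i*t)) = exp(i*(s-t)), and sums of them are collapsed using the identity that for every m > 1 the m distinct m-th roots of unity sum to 0, e.g. 1 + exp(2*I*pi/3) + exp(-2*I*pi/3) = 0.)
A character is irreducible iff <chi, chi> = 1, so this representation is irreducible.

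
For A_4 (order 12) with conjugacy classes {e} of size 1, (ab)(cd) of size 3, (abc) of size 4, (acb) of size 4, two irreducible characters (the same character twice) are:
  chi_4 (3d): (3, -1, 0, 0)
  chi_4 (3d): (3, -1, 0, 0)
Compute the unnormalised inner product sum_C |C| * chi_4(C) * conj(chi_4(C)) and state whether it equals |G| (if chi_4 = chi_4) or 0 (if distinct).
Sum = 12 = |G| = 12; so <chi_4, chi_4> = 1 (norm-1 confirms irreducibility).

Argument: Compute term by term over conjugacy classes (|C| * chi_4(C) * conj(chi_4(C))):
  1*(3)*conj(3) + 3*(-1)*conj(-1) + 4*(0)*conj(0) + 4*(0)*conj(0)
  = (9) + (3) + (0) + (0)
  = 12.
(Exp terms are combined using exp(i*s)*conj(exp(i*t)) = exp(i*(s-t)), and sums of them are collapsed using the identity that for every m > 1 the m distinct m-th roots of unity sum to 0, e.g. 1 + exp(2*I*pi/3) + exp(-2*I*pi/3) = 0.)
Dividing by |G| = 12 gives 12/12 = 1, matching the row-orthogonality relation <chi_4, chi_4> = [chi_4 = chi_4].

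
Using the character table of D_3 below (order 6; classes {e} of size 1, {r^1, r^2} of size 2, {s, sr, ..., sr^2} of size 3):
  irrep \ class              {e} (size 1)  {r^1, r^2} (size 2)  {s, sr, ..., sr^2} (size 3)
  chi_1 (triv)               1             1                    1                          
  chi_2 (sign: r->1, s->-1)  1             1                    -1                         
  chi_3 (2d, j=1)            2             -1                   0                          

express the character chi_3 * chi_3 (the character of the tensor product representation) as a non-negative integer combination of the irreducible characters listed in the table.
chi_3 tensor chi_3 = chi_1 + chi_2 + chi_3 (all other irreducibles have multiplicity 0).

Why: The character of a tensor product is the pointwise product (chi_3 * chi_3)(C) = chi_3(C) * chi_3(C):
  {e}: (2)*(2), {r^1, r^2}: (-1)*(-1), {s, sr, ..., sr^2}: (0)*(0)
so (chi_3 * chi_3) takes values
  {e} -> 4, {r^1, r^2} -> 1, {s, sr, ..., sr^2} -> 0.
Now take the inner product of this character with each irreducible chi from the table, <chi_3*chi_3, chi> = (1/6) sum_C |C| (chi_3*chi_3)(C) conj(chi(C)):
  <chi_3*chi_3, chi_1> = (1/6)[1*(4)*conj(1) + 2*(1)*conj(1) + 3*(0)*conj(1)]
      = (1/6)[(4) + (2) + (0)] = 6/6 = 1
  <chi_3*chi_3, chi_2> = (1/6)[1*(4)*conj(1) + 2*(1)*conj(1) + 3*(0)*conj(-1)]
      = (1/6)[(4) + (2) + (0)] = 6/6 = 1
  <chi_3*chi_3, chi_3> = (1/6)[1*(4)*conj(2) + 2*(1)*conj(-1) + 3*(0)*conj(0)]
      = (1/6)[(8) + (-2) + (0)] = 6/6 = 1
Hence the multiplicities are chi_1: 1, chi_2: 1, chi_3: 1. Dimension check: dim(chi_3)*dim(chi_3) = 2*2 = 4 and sum (mult * dim) = 1*1 + 1*1 + 1*2 = 4.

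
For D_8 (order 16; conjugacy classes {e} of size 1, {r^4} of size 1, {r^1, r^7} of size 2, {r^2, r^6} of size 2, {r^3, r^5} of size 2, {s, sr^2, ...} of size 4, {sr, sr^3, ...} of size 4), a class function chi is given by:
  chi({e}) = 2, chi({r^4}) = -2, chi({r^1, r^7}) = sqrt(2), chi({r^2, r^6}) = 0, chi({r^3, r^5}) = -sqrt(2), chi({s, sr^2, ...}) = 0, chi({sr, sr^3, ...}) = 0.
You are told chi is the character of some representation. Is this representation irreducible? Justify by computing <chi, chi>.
Irreducible: <chi, chi> = 1.

Working: <chi, chi> = (1/|G|) sum_C |C| * |chi(C)|^2 = (1/16)[1*|2|^2 + 1*|-2|^2 + 2*|sqrt(2)|^2 + 2*|0|^2 + 2*|-sqrt(2)|^2 + 4*|0|^2 + 4*|0|^2]
  = (1/16)[(4) + (4) + (4) + (0) + (4) + (0) + (0)] = 16/16 = 1.
A character is irreducible iff <chi, chi> = 1, so this representation is irreducible.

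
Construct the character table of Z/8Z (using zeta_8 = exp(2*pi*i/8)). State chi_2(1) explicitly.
Character table of Z/8Z (irreps indexed chi_0,...,chi_7 with chi_k(m) = zeta_8^(k*m), zeta_8 = exp(2*pi*i/8)):
  irrep \ class  {0} (size 1)  {1} (size 1)    {2} (size 1)  {3} (size 1)    {4} (size 1)  {5} (size 1)    {6} (size 1)  {7} (size 1)  
  chi_0          1             1               1             1               1             1               1             1             
  chi_1          1             exp(I*pi/4)     I             exp(3*I*pi/4)   -1            exp(-3*I*pi/4)  -I            exp(-I*pi/4)  
  chi_2          1             I               -1            -I              1             I               -1            -I            
  chi_3          1             exp(3*I*pi/4)   -I            exp(I*pi/4)     -1            exp(-I*pi/4)    I             exp(-3*I*pi/4)
  chi_4          1             -1              1             -1              1             -1              1             -1            
  chi_5          1             exp(-3*I*pi/4)  I             exp(-I*pi/4)    -1            exp(I*pi/4)     -I            exp(3*I*pi/4) 
  chi_6          1             -I              -1            I               1             -I              -1            I             
  chi_7          1             exp(-I*pi/4)    -I            exp(-3*I*pi/4)  -1            exp(3*I*pi/4)   I             exp(I*pi/4)   

Spot check: chi_2(1) = zeta_8^(2*1) = zeta_8^2 = I.

Solution. Z/8Z is abelian, so all 8 irreducible complex representations are 1-dimensional. They are given by chi_k(m) = zeta_8^(k*m) for k = 0,...,7. Row orthogonality: sum_m chi_k(m) conj(chi_l(m)) = 8 * [k = l].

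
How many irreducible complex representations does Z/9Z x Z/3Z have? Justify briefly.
27

Reasoning: The number of irreducible complex representations of a finite group equals its number of conjugacy classes. Z/9Z x Z/3Z is abelian of order 27, so every element is its own conjugacy class: 27 classes, so Z/9Z x Z/3Z (order 27) has exactly 27 irreducible complex representations.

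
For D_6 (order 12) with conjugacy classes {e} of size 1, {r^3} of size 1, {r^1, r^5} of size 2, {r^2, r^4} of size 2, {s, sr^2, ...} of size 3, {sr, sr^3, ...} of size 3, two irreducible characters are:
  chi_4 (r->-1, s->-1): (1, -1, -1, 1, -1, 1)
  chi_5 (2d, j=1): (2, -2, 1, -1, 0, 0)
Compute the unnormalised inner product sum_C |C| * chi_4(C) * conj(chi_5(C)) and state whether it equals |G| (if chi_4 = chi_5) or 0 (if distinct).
Sum = 0; so <chi_4, chi_5> = 0 (distinct irreducibles are orthogonal).

Solution. Compute term by term over conjugacy classes (|C| * chi_4(C) * conj(chi_5(C))):
  1*(1)*conj(2) + 1*(-1)*conj(-2) + 2*(-1)*conj(1) + 2*(1)*conj(-1) + 3*(-1)*conj(0) + 3*(1)*conj(0)
  = (2) + (2) + (-2) + (-2) + (0) + (0)
  = 0.
Dividing by |G| = 12 gives 0/12 = 0, matching the row-orthogonality relation <chi_4, chi_5> = [chi_4 = chi_5].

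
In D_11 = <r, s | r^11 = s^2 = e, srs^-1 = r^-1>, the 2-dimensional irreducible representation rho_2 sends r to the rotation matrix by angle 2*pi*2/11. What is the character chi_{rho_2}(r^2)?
chi_{rho_2}(r^2) = 2*cos(2*pi*2*2/11) = -2*cos(3*pi/11)

Derivation: rho_2(r^2) is rotation by angle 2*pi*2*2/11, whose trace is 2*cos(2*pi*2*2/11) = -2*cos(3*pi/11).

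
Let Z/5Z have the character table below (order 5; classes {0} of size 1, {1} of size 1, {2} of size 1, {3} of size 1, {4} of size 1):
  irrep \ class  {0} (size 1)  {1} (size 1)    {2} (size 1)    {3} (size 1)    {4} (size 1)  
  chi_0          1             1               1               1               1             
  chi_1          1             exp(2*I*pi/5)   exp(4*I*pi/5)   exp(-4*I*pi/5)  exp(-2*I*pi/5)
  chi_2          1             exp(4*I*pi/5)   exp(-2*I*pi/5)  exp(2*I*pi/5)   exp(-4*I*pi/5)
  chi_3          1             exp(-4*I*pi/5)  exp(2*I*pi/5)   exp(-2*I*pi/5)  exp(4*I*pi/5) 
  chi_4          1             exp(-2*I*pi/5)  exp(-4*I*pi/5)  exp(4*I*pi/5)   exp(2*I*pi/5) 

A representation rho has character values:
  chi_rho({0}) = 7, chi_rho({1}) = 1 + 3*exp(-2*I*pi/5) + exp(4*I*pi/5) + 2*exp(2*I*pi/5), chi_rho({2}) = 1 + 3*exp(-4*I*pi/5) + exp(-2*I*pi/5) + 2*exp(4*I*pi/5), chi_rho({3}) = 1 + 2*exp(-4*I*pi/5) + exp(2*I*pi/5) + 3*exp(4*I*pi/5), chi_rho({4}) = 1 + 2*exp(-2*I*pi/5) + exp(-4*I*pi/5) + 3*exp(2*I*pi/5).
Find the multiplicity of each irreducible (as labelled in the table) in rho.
Multiplicities: chi_0: 1, chi_1: 2, chi_2: 1, chi_3: 0, chi_4: 3.

Solution. Use <chi_rho, chi> = (1/|G|) sum_C |C| * chi_rho(C) * conj(chi(C)) with |G| = 5 for each irreducible chi in the table:
  <chi_rho, chi_0> = (1/5)[1*(7)*conj(1) + 1*(1 + 3*exp(-2*I*pi/5) + exp(4*I*pi/5) + 2*exp(2*I*pi/5))*conj(1) + 1*(1 + 3*exp(-4*I*pi/5) + exp(-2*I*pi/5) + 2*exp(4*I*pi/5))*conj(1) + 1*(1 + 2*exp(-4*I*pi/5) + exp(2*I*pi/5) + 3*exp(4*I*pi/5))*conj(1) + 1*(1 + 2*exp(-2*I*pi/5) + exp(-4*I*pi/5) + 3*exp(2*I*pi/5))*conj(1)]
      = (1/5)[(7) + (1 + 3*exp(-2*I*pi/5) + exp(4*I*pi/5) + 2*exp(2*I*pi/5)) + (1 + 3*exp(-4*I*pi/5) + exp(-2*I*pi/5) + 2*exp(4*I*pi/5)) + (1 + 2*exp(-4*I*pi/5) + exp(2*I*pi/5) + 3*exp(4*I*pi/5)) + (1 + 2*exp(-2*I*pi/5) + exp(-4*I*pi/5) + 3*exp(2*I*pi/5))] = 5/5 = 1
  <chi_rho, chi_1> = (1/5)[1*(7)*conj(1) + 1*(1 + 3*exp(-2*I*pi/5) + exp(4*I*pi/5) + 2*exp(2*I*pi/5))*conj(exp(2*I*pi/5)) + 1*(1 + 3*exp(-4*I*pi/5) + exp(-2*I*pi/5) + 2*exp(4*I*pi/5))*conj(exp(4*I*pi/5)) + 1*(1 + 2*exp(-4*I*pi/5) + exp(2*I*pi/5) + 3*exp(4*I*pi/5))*conj(exp(-4*I*pi/5)) + 1*(1 + 2*exp(-2*I*pi/5) + exp(-4*I*pi/5) + 3*exp(2*I*pi/5))*conj(exp(-2*I*pi/5))]
      = (1/5)[(7) + (2 + 3*exp(-4*I*pi/5) + exp(-2*I*pi/5) + exp(2*I*pi/5)) + (2 + exp(-4*I*pi/5) + exp(4*I*pi/5) + 3*exp(2*I*pi/5)) + (2 + 3*exp(-2*I*pi/5) + exp(-4*I*pi/5) + exp(4*I*pi/5)) + (2 + exp(-2*I*pi/5) + exp(2*I*pi/5) + 3*exp(4*I*pi/5))] = 10/5 = 2
  <chi_rho, chi_2> = (1/5)[1*(7)*conj(1) + 1*(1 + 3*exp(-2*I*pi/5) + exp(4*I*pi/5) + 2*exp(2*I*pi/5))*conj(exp(4*I*pi/5)) + 1*(1 + 3*exp(-4*I*pi/5) + exp(-2*I*pi/5) + 2*exp(4*I*pi/5))*conj(exp(-2*I*pi/5)) + 1*(1 + 2*exp(-4*I*pi/5) + exp(2*I*pi/5) + 3*exp(4*I*pi/5))*conj(exp(2*I*pi/5)) + 1*(1 + 2*exp(-2*I*pi/5) + exp(-4*I*pi/5) + 3*exp(2*I*pi/5))*conj(exp(-4*I*pi/5))]
      = (1/5)[(7) + (1 + 2*exp(-2*I*pi/5) + exp(-4*I*pi/5) + 3*exp(4*I*pi/5)) + (1 + 3*exp(-2*I*pi/5) + 2*exp(-4*I*pi/5) + exp(2*I*pi/5)) + (1 + exp(-2*I*pi/5) + 2*exp(4*I*pi/5) + 3*exp(2*I*pi/5)) + (1 + 3*exp(-4*I*pi/5) + exp(4*I*pi/5) + 2*exp(2*I*pi/5))] = 5/5 = 1
  <chi_rho, chi_3> = (1/5)[1*(7)*conj(1) + 1*(1 + 3*exp(-2*I*pi/5) + exp(4*I*pi/5) + 2*exp(2*I*pi/5))*conj(exp(-4*I*pi/5)) + 1*(1 + 3*exp(-4*I*pi/5) + exp(-2*I*pi/5) + 2*exp(4*I*pi/5))*conj(exp(2*I*pi/5)) + 1*(1 + 2*exp(-4*I*pi/5) + exp(2*I*pi/5) + 3*exp(4*I*pi/5))*conj(exp(-2*I*pi/5)) + 1*(1 + 2*exp(-2*I*pi/5) + exp(-4*I*pi/5) + 3*exp(2*I*pi/5))*conj(exp(4*I*pi/5))]
      = (1/5)[(7) + (2*exp(-4*I*pi/5) + exp(-2*I*pi/5) + exp(4*I*pi/5) + 3*exp(2*I*pi/5)) + (exp(-2*I*pi/5) + exp(-4*I*pi/5) + 3*exp(4*I*pi/5) + 2*exp(2*I*pi/5)) + (2*exp(-2*I*pi/5) + 3*exp(-4*I*pi/5) + exp(4*I*pi/5) + exp(2*I*pi/5)) + (3*exp(-2*I*pi/5) + exp(-4*I*pi/5) + exp(2*I*pi/5) + 2*exp(4*I*pi/5))] = 0/5 = 0
  <chi_rho, chi_4> = (1/5)[1*(7)*conj(1) + 1*(1 + 3*exp(-2*I*pi/5) + exp(4*I*pi/5) + 2*exp(2*I*pi/5))*conj(exp(-2*I*pi/5)) + 1*(1 + 3*exp(-4*I*pi/5) + exp(-2*I*pi/5) + 2*exp(4*I*pi/5))*conj(exp(-4*I*pi/5)) + 1*(1 + 2*exp(-4*I*pi/5) + exp(2*I*pi/5) + 3*exp(4*I*pi/5))*conj(exp(4*I*pi/5)) + 1*(1 + 2*exp(-2*I*pi/5) + exp(-4*I*pi/5) + 3*exp(2*I*pi/5))*conj(exp(2*I*pi/5))]
      = (1/5)[(7) + (3 + exp(-4*I*pi/5) + exp(2*I*pi/5) + 2*exp(4*I*pi/5)) + (3 + 2*exp(-2*I*pi/5) + exp(4*I*pi/5) + exp(2*I*pi/5)) + (3 + exp(-2*I*pi/5) + exp(-4*I*pi/5) + 2*exp(2*I*pi/5)) + (3 + 2*exp(-4*I*pi/5) + exp(-2*I*pi/5) + exp(4*I*pi/5))] = 15/5 = 3
(Exp terms are combined using exp(i*s)*conj(exp(i*t)) = exp(i*(s-t)), and sums of them are collapsed using the identity that for every m > 1 the m distinct m-th roots of unity sum to 0, e.g. 1 + exp(2*I*pi/3) + exp(-2*I*pi/3) = 0.)
Dimension check: dim(rho) = sum (mult * dim) = 1*1 + 2*1 + 1*1 + 0*1 + 3*1 = 7 = chi_rho(e) = 7.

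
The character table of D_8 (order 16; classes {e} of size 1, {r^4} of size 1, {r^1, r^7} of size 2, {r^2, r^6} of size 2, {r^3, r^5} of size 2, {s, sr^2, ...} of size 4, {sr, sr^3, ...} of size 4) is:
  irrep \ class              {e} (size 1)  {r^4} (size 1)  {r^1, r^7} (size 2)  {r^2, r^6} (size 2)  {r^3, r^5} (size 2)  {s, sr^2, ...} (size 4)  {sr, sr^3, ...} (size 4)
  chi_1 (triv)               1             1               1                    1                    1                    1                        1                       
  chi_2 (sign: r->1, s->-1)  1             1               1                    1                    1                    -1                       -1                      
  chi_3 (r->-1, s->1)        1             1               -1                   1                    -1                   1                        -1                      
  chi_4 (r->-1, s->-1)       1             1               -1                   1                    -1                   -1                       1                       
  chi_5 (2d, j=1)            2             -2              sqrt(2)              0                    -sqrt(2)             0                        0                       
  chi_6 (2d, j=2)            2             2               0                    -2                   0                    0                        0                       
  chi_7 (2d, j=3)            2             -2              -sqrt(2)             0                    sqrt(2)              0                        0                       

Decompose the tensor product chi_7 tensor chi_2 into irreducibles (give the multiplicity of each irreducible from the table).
chi_7 tensor chi_2 = chi_7 (all other irreducibles have multiplicity 0).

Details: The character of a tensor product is the pointwise product (chi_7 * chi_2)(C) = chi_7(C) * chi_2(C):
  {e}: (2)*(1), {r^4}: (-2)*(1), {r^1, r^7}: (-sqrt(2))*(1), {r^2, r^6}: (0)*(1), {r^3, r^5}: (sqrt(2))*(1), {s, sr^2, ...}: (0)*(-1), {sr, sr^3, ...}: (0)*(-1)
so (chi_7 * chi_2) takes values
  {e} -> 2, {r^4} -> -2, {r^1, r^7} -> -sqrt(2), {r^2, r^6} -> 0, {r^3, r^5} -> sqrt(2), {s, sr^2, ...} -> 0, {sr, sr^3, ...} -> 0.
Now take the inner product of this character with each irreducible chi from the table, <chi_7*chi_2, chi> = (1/16) sum_C |C| (chi_7*chi_2)(C) conj(chi(C)):
  <chi_7*chi_2, chi_1> = (1/16)[1*(2)*conj(1) + 1*(-2)*conj(1) + 2*(-sqrt(2))*conj(1) + 2*(0)*conj(1) + 2*(sqrt(2))*conj(1) + 4*(0)*conj(1) + 4*(0)*conj(1)]
      = (1/16)[(2) + (-2) + (-2*sqrt(2)) + (0) + (2*sqrt(2)) + (0) + (0)] = 0/16 = 0
  <chi_7*chi_2, chi_2> = (1/16)[1*(2)*conj(1) + 1*(-2)*conj(1) + 2*(-sqrt(2))*conj(1) + 2*(0)*conj(1) + 2*(sqrt(2))*conj(1) + 4*(0)*conj(-1) + 4*(0)*conj(-1)]
      = (1/16)[(2) + (-2) + (-2*sqrt(2)) + (0) + (2*sqrt(2)) + (0) + (0)] = 0/16 = 0
  <chi_7*chi_2, chi_3> = (1/16)[1*(2)*conj(1) + 1*(-2)*conj(1) + 2*(-sqrt(2))*conj(-1) + 2*(0)*conj(1) + 2*(sqrt(2))*conj(-1) + 4*(0)*conj(1) + 4*(0)*conj(-1)]
      = (1/16)[(2) + (-2) + (2*sqrt(2)) + (0) + (-2*sqrt(2)) + (0) + (0)] = 0/16 = 0
  <chi_7*chi_2, chi_4> = (1/16)[1*(2)*conj(1) + 1*(-2)*conj(1) + 2*(-sqrt(2))*conj(-1) + 2*(0)*conj(1) + 2*(sqrt(2))*conj(-1) + 4*(0)*conj(-1) + 4*(0)*conj(1)]
      = (1/16)[(2) + (-2) + (2*sqrt(2)) + (0) + (-2*sqrt(2)) + (0) + (0)] = 0/16 = 0
  <chi_7*chi_2, chi_5> = (1/16)[1*(2)*conj(2) + 1*(-2)*conj(-2) + 2*(-sqrt(2))*conj(sqrt(2)) + 2*(0)*conj(0) + 2*(sqrt(2))*conj(-sqrt(2)) + 4*(0)*conj(0) + 4*(0)*conj(0)]
      = (1/16)[(4) + (4) + (-4) + (0) + (-4) + (0) + (0)] = 0/16 = 0
  <chi_7*chi_2, chi_6> = (1/16)[1*(2)*conj(2) + 1*(-2)*conj(2) + 2*(-sqrt(2))*conj(0) + 2*(0)*conj(-2) + 2*(sqrt(2))*conj(0) + 4*(0)*conj(0) + 4*(0)*conj(0)]
      = (1/16)[(4) + (-4) + (0) + (0) + (0) + (0) + (0)] = 0/16 = 0
  <chi_7*chi_2, chi_7> = (1/16)[1*(2)*conj(2) + 1*(-2)*conj(-2) + 2*(-sqrt(2))*conj(-sqrt(2)) + 2*(0)*conj(0) + 2*(sqrt(2))*conj(sqrt(2)) + 4*(0)*conj(0) + 4*(0)*conj(0)]
      = (1/16)[(4) + (4) + (4) + (0) + (4) + (0) + (0)] = 16/16 = 1
Hence the multiplicities are chi_7: 1. Dimension check: dim(chi_7)*dim(chi_2) = 2*1 = 2 and sum (mult * dim) = 1*2 = 2.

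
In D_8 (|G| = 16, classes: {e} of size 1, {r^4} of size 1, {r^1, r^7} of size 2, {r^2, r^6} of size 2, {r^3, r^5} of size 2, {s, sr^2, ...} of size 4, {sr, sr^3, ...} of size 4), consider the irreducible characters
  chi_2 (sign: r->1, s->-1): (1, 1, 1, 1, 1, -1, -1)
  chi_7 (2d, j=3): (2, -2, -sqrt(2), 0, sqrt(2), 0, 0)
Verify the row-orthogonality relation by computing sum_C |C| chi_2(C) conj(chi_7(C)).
Sum = 0; so <chi_2, chi_7> = 0 (distinct irreducibles are orthogonal).

Solution. Compute term by term over conjugacy classes (|C| * chi_2(C) * conj(chi_7(C))):
  1*(1)*conj(2) + 1*(1)*conj(-2) + 2*(1)*conj(-sqrt(2)) + 2*(1)*conj(0) + 2*(1)*conj(sqrt(2)) + 4*(-1)*conj(0) + 4*(-1)*conj(0)
  = (2) + (-2) + (-2*sqrt(2)) + (0) + (2*sqrt(2)) + (0) + (0)
  = 0.
Dividing by |G| = 16 gives 0/16 = 0, matching the row-orthogonality relation <chi_2, chi_7> = [chi_2 = chi_7].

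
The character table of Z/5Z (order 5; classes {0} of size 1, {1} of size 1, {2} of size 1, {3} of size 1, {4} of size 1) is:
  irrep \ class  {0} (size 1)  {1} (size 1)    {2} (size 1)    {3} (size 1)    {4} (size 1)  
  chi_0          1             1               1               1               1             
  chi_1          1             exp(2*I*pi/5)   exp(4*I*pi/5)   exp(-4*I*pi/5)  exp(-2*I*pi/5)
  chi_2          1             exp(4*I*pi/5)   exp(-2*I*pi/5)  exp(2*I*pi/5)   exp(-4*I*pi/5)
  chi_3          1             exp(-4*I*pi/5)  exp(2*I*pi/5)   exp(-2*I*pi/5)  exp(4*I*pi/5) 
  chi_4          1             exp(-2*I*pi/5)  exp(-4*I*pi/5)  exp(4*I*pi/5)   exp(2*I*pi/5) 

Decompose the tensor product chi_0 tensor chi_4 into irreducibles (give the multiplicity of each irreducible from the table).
chi_0 tensor chi_4 = chi_4 (all other irreducibles have multiplicity 0).

The character of a tensor product is the pointwise product (chi_0 * chi_4)(C) = chi_0(C) * chi_4(C):
  {0}: (1)*(1), {1}: (1)*(exp(-2*I*pi/5)), {2}: (1)*(exp(-4*I*pi/5)), {3}: (1)*(exp(4*I*pi/5)), {4}: (1)*(exp(2*I*pi/5))
so (chi_0 * chi_4) takes values
  {0} -> 1, {1} -> exp(-2*I*pi/5), {2} -> exp(-4*I*pi/5), {3} -> exp(4*I*pi/5), {4} -> exp(2*I*pi/5).
Now take the inner product of this character with each irreducible chi from the table, <chi_0*chi_4, chi> = (1/5) sum_C |C| (chi_0*chi_4)(C) conj(chi(C)):
  <chi_0*chi_4, chi_0> = (1/5)[1*(1)*conj(1) + 1*(exp(-2*I*pi/5))*conj(1) + 1*(exp(-4*I*pi/5))*conj(1) + 1*(exp(4*I*pi/5))*conj(1) + 1*(exp(2*I*pi/5))*conj(1)]
      = (1/5)[(1) + (exp(-2*I*pi/5)) + (exp(-4*I*pi/5)) + (exp(4*I*pi/5)) + (exp(2*I*pi/5))] = 0/5 = 0
  <chi_0*chi_4, chi_1> = (1/5)[1*(1)*conj(1) + 1*(exp(-2*I*pi/5))*conj(exp(2*I*pi/5)) + 1*(exp(-4*I*pi/5))*conj(exp(4*I*pi/5)) + 1*(exp(4*I*pi/5))*conj(exp(-4*I*pi/5)) + 1*(exp(2*I*pi/5))*conj(exp(-2*I*pi/5))]
      = (1/5)[(1) + (exp(-4*I*pi/5)) + (exp(2*I*pi/5)) + (exp(-2*I*pi/5)) + (exp(4*I*pi/5))] = 0/5 = 0
  <chi_0*chi_4, chi_2> = (1/5)[1*(1)*conj(1) + 1*(exp(-2*I*pi/5))*conj(exp(4*I*pi/5)) + 1*(exp(-4*I*pi/5))*conj(exp(-2*I*pi/5)) + 1*(exp(4*I*pi/5))*conj(exp(2*I*pi/5)) + 1*(exp(2*I*pi/5))*conj(exp(-4*I*pi/5))]
      = (1/5)[(1) + (exp(4*I*pi/5)) + (exp(-2*I*pi/5)) + (exp(2*I*pi/5)) + (exp(-4*I*pi/5))] = 0/5 = 0
  <chi_0*chi_4, chi_3> = (1/5)[1*(1)*conj(1) + 1*(exp(-2*I*pi/5))*conj(exp(-4*I*pi/5)) + 1*(exp(-4*I*pi/5))*conj(exp(2*I*pi/5)) + 1*(exp(4*I*pi/5))*conj(exp(-2*I*pi/5)) + 1*(exp(2*I*pi/5))*conj(exp(4*I*pi/5))]
      = (1/5)[(1) + (exp(2*I*pi/5)) + (exp(4*I*pi/5)) + (exp(-4*I*pi/5)) + (exp(-2*I*pi/5))] = 0/5 = 0
  <chi_0*chi_4, chi_4> = (1/5)[1*(1)*conj(1) + 1*(exp(-2*I*pi/5))*conj(exp(-2*I*pi/5)) + 1*(exp(-4*I*pi/5))*conj(exp(-4*I*pi/5)) + 1*(exp(4*I*pi/5))*conj(exp(4*I*pi/5)) + 1*(exp(2*I*pi/5))*conj(exp(2*I*pi/5))]
      = (1/5)[(1) + (1) + (1) + (1) + (1)] = 5/5 = 1
(Exp terms are combined using exp(i*s)*conj(exp(i*t)) = exp(i*(s-t)), and sums of them are collapsed using the identity that for every m > 1 the m distinct m-th roots of unity sum to 0, e.g. 1 + exp(2*I*pi/3) + exp(-2*I*pi/3) = 0.)
Hence the multiplicities are chi_4: 1. Dimension check: dim(chi_0)*dim(chi_4) = 1*1 = 1 and sum (mult * dim) = 1*1 = 1.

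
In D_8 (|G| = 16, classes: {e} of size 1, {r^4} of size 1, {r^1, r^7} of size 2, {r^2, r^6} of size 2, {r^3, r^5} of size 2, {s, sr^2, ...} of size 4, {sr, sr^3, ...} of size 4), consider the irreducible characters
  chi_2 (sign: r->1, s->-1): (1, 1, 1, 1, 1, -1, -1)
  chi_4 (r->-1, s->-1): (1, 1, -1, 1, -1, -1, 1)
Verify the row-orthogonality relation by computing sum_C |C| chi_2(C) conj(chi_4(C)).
Sum = 0; so <chi_2, chi_4> = 0 (distinct irreducibles are orthogonal).

Details: Compute term by term over conjugacy classes (|C| * chi_2(C) * conj(chi_4(C))):
  1*(1)*conj(1) + 1*(1)*conj(1) + 2*(1)*conj(-1) + 2*(1)*conj(1) + 2*(1)*conj(-1) + 4*(-1)*conj(-1) + 4*(-1)*conj(1)
  = (1) + (1) + (-2) + (2) + (-2) + (4) + (-4)
  = 0.
Dividing by |G| = 16 gives 0/16 = 0, matching the row-orthogonality relation <chi_2, chi_4> = [chi_2 = chi_4].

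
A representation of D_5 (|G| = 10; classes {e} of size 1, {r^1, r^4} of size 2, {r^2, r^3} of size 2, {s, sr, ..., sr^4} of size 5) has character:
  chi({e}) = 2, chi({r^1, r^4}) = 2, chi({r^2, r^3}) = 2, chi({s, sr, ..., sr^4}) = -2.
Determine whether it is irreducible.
Not irreducible (reducible): <chi, chi> = 4 > 1.

Derivation: <chi, chi> = (1/|G|) sum_C |C| * |chi(C)|^2 = (1/10)[1*|2|^2 + 2*|2|^2 + 2*|2|^2 + 5*|-2|^2]
  = (1/10)[(4) + (8) + (8) + (20)] = 40/10 = 4.
A character is irreducible iff <chi, chi> = 1, so this representation is reducible.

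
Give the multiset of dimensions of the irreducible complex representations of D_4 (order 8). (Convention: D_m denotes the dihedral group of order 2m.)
Dimensions: 1, 1, 1, 1, 2

Explanation: There are 5 irreducibles (= number of conjugacy classes). Their dimensions d_i satisfy sum d_i^2 = |G| = 8: 1 + 1 + 1 + 1 + 4 = 8.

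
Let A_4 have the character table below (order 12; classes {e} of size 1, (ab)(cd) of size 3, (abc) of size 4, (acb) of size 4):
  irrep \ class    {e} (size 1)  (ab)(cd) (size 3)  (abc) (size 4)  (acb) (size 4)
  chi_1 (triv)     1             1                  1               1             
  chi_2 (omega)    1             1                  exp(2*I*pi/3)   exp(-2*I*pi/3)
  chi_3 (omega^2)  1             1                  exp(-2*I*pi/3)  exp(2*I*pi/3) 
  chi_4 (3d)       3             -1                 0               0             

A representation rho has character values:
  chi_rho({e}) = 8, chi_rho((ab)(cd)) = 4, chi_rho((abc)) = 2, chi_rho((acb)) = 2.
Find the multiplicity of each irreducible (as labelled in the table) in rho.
Multiplicities: chi_1: 3, chi_2: 1, chi_3: 1, chi_4: 1.

Argument: Use <chi_rho, chi> = (1/|G|) sum_C |C| * chi_rho(C) * conj(chi(C)) with |G| = 12 for each irreducible chi in the table:
  <chi_rho, chi_1> = (1/12)[1*(8)*conj(1) + 3*(4)*conj(1) + 4*(2)*conj(1) + 4*(2)*conj(1)]
      = (1/12)[(8) + (12) + (8) + (8)] = 36/12 = 3
  <chi_rho, chi_2> = (1/12)[1*(8)*conj(1) + 3*(4)*conj(1) + 4*(2)*conj(exp(2*I*pi/3)) + 4*(2)*conj(exp(-2*I*pi/3))]
      = (1/12)[(8) + (12) + (4 + 12*exp(-2*I*pi/3) + 4*exp(2*I*pi/3)) + (4 + 4*exp(-2*I*pi/3) + 12*exp(2*I*pi/3))] = 12/12 = 1
  <chi_rho, chi_3> = (1/12)[1*(8)*conj(1) + 3*(4)*conj(1) + 4*(2)*conj(exp(-2*I*pi/3)) + 4*(2)*conj(exp(2*I*pi/3))]
      = (1/12)[(8) + (12) + (4 + 4*exp(-2*I*pi/3) + 12*exp(2*I*pi/3)) + (4 + 12*exp(-2*I*pi/3) + 4*exp(2*I*pi/3))] = 12/12 = 1
  <chi_rho, chi_4> = (1/12)[1*(8)*conj(3) + 3*(4)*conj(-1) + 4*(2)*conj(0) + 4*(2)*conj(0)]
      = (1/12)[(24) + (-12) + (0) + (0)] = 12/12 = 1
(Exp terms are combined using exp(i*s)*conj(exp(i*t)) = exp(i*(s-t)), and sums of them are collapsed using the identity that for every m > 1 the m distinct m-th roots of unity sum to 0, e.g. 1 + exp(2*I*pi/3) + exp(-2*I*pi/3) = 0.)
Dimension check: dim(rho) = sum (mult * dim) = 3*1 + 1*1 + 1*1 + 1*3 = 8 = chi_rho(e) = 8.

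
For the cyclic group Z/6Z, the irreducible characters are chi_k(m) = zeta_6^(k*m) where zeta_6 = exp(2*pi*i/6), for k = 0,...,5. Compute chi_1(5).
chi_1(5) = zeta_6^5 = exp(-I*pi/3)

Solution. chi_1(5) = zeta_6^(1*5) = zeta_6^5. Since zeta_6^6 = 1, this equals zeta_6^5 = exp(2*pi*i*5/6) = exp(-I*pi/3).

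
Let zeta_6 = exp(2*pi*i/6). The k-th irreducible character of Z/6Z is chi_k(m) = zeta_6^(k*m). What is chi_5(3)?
chi_5(3) = zeta_6^15 = -1

Explanation: chi_5(3) = zeta_6^(5*3) = zeta_6^15. Since zeta_6^6 = 1, this equals zeta_6^3 = exp(2*pi*i*3/6) = -1.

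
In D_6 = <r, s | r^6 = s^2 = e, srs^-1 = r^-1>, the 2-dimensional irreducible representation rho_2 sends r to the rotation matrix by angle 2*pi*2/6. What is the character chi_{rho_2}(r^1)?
chi_{rho_2}(r^1) = 2*cos(2*pi*2*1/6) = -1

Why: rho_2(r^1) is rotation by angle 2*pi*2*1/6, whose trace is 2*cos(2*pi*2*1/6) = -1.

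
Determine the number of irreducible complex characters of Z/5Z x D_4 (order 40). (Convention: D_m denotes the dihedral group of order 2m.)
25

Reasoning: The number of irreducible complex representations of a finite group equals its number of conjugacy classes. For a direct product, #classes(G x H) = #classes(G) * #classes(H). Z/5Z has 5 classes (abelian), D_4 has 5 classes, so 5 * 5 = 25, so Z/5Z x D_4 (order 40) has exactly 25 irreducible complex representations.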